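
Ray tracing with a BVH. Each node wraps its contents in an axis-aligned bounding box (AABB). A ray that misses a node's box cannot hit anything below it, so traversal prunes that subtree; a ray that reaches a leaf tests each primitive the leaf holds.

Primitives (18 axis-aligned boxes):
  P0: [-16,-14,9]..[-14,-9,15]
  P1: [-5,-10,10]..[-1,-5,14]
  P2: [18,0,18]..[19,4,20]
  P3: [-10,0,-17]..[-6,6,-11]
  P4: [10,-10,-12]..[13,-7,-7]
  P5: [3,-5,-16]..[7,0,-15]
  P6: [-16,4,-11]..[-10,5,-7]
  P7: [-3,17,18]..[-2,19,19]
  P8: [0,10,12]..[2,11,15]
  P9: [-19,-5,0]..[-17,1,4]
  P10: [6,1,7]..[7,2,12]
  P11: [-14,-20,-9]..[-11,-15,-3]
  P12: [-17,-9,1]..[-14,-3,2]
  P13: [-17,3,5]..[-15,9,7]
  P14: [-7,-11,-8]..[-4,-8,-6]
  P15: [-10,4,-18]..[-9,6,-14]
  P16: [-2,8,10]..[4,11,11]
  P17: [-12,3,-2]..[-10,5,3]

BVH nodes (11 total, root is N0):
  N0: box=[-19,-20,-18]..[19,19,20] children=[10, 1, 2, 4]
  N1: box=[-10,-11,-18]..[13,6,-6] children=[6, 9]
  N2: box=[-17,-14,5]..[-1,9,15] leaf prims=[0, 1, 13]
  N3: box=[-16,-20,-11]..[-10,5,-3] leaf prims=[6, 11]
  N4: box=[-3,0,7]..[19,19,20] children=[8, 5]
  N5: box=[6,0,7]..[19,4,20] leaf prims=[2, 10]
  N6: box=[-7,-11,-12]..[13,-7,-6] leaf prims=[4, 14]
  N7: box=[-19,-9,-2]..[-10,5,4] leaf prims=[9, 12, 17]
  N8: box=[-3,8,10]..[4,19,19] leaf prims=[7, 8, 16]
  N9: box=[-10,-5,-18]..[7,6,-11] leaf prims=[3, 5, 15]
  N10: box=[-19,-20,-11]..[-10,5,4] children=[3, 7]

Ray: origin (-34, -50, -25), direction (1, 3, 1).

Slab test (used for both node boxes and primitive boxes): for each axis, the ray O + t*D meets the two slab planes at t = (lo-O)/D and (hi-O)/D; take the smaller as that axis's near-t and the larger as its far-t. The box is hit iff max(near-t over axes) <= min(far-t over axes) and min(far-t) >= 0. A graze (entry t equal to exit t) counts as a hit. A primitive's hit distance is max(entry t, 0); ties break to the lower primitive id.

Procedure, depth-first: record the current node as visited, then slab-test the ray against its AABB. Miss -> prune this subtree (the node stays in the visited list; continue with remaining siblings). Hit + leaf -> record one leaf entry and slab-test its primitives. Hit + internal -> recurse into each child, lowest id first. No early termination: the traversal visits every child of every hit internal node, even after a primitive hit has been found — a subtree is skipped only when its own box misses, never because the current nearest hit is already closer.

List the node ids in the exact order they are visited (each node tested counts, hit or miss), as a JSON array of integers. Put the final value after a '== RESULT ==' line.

Traverse from the root:
N0 x:[15,53] y:[10,23] z:[7,45] -> hit [15,23], descend [1, 2, 4, 10]
  N1 x:[24,47] y:[13,56/3] z:[7,19] -> miss, prune
  N2 x:[17,33] y:[12,59/3] z:[30,40] -> miss, prune
  N4 x:[31,53] y:[50/3,23] z:[32,45] -> miss, prune
  N10 x:[15,24] y:[10,55/3] z:[14,29] -> hit [15,55/3], descend [3, 7]
    N3 x:[18,24] y:[10,55/3] z:[14,22] -> hit [18,55/3] leaf, test {P6@t=18, P11(miss)}
    N7 x:[15,24] y:[41/3,55/3] z:[23,29] -> miss, prune

Visited [0, 1, 2, 4, 10, 3, 7]. Tests: 7 box, 1 leaf. Nearest: P6.

== RESULT ==
[0, 1, 2, 4, 10, 3, 7]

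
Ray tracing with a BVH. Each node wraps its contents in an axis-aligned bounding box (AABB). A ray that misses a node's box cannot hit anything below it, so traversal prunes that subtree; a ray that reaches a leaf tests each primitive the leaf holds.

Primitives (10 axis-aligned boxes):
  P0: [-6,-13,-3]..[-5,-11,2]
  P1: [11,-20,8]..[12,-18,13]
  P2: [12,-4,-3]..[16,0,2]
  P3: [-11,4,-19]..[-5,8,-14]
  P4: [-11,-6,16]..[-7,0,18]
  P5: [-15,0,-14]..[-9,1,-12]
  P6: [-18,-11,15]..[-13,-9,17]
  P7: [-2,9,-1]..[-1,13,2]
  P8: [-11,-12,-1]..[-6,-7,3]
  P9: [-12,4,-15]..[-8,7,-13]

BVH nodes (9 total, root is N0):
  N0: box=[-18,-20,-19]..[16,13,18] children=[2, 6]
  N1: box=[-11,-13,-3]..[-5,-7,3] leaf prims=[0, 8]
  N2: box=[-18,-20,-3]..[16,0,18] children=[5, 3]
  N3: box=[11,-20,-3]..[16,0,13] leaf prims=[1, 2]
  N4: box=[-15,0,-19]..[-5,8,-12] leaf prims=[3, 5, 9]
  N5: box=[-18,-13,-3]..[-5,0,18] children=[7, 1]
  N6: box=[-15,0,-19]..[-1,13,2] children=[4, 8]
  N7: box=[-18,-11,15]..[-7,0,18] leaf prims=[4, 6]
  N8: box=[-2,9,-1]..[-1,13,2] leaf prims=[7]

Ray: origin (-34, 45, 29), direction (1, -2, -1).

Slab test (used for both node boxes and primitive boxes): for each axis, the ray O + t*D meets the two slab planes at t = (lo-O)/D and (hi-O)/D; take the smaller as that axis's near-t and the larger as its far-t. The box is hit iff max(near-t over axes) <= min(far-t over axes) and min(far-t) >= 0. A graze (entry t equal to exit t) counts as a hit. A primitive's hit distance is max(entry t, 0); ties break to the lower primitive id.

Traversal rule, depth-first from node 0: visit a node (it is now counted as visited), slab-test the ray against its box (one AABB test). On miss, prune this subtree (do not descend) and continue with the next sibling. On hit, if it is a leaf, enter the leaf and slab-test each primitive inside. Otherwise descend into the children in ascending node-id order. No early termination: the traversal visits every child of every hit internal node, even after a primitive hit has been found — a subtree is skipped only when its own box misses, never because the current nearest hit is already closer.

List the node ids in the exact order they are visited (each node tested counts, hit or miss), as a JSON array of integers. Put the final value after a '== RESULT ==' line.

Traverse from the root:
N0 x:[16,50] y:[16,65/2] z:[11,48] -> hit [16,65/2], descend [2, 6]
  N2 x:[16,50] y:[45/2,65/2] z:[11,32] -> hit [45/2,32], descend [3, 5]
    N3 x:[45,50] y:[45/2,65/2] z:[16,32] -> miss, prune
    N5 x:[16,29] y:[45/2,29] z:[11,32] -> hit [45/2,29], descend [1, 7]
      N1 x:[23,29] y:[26,29] z:[26,32] -> hit [26,29] leaf, test {P0@t=28, P8@t=26}
      N7 x:[16,27] y:[45/2,28] z:[11,14] -> miss, prune
  N6 x:[19,33] y:[16,45/2] z:[27,48] -> miss, prune

Summary -> nodes [0, 2, 3, 5, 1, 7, 6]; box-tests=7; leaf-entries=1; first=P8

== RESULT ==
[0, 2, 3, 5, 1, 7, 6]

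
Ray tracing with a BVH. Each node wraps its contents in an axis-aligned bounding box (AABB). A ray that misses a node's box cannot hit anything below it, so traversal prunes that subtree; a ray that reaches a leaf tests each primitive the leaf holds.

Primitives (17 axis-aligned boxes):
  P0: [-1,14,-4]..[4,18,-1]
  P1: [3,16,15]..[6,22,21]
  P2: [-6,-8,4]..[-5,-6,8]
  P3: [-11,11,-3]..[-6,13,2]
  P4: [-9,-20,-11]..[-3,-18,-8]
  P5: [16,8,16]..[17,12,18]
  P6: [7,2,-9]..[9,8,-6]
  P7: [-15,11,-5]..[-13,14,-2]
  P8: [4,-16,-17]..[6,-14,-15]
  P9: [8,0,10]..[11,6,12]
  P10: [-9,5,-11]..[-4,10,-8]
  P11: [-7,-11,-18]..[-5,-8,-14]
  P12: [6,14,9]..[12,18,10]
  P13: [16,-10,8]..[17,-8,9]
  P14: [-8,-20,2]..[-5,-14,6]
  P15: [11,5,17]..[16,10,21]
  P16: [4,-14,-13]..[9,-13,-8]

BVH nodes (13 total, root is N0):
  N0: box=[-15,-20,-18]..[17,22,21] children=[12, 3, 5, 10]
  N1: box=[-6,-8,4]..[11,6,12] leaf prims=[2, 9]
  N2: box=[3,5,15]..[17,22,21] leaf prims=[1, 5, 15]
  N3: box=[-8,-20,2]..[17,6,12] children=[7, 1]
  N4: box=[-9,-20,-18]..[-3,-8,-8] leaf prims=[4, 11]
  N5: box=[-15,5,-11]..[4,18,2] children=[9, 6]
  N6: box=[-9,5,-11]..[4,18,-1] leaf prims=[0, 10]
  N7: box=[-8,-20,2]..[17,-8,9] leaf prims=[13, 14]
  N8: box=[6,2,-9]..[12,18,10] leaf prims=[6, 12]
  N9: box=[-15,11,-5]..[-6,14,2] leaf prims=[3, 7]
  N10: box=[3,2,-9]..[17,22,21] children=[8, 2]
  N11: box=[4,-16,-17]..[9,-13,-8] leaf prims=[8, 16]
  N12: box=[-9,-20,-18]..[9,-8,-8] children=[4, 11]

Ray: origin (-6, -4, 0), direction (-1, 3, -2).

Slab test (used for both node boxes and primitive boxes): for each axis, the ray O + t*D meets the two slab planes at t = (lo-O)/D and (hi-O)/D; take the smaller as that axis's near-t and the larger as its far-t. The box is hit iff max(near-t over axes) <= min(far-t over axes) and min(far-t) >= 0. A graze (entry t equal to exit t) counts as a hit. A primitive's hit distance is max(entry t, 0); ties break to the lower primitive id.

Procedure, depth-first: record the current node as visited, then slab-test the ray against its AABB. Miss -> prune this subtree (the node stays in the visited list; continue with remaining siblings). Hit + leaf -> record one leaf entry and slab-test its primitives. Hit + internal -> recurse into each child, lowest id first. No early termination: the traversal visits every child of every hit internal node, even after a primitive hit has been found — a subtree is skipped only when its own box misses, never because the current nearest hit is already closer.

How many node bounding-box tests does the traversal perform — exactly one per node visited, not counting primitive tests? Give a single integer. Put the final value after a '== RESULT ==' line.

Trace the traversal:
N0 x:[-23,9] y:[-16/3,26/3] z:[-21/2,9] -> hit [-16/3,26/3], descend [3, 5, 10, 12]
  N3 x:[-23,2] y:[-16/3,10/3] z:[-6,-1] -> miss, prune
  N5 x:[-10,9] y:[3,22/3] z:[-1,11/2] -> hit [3,11/2], descend [6, 9]
    N6 x:[-10,3] y:[3,22/3] z:[1/2,11/2] -> hit [3,3] leaf, test {P0(miss), P10(miss)}
    N9 x:[0,9] y:[5,6] z:[-1,5/2] -> miss, prune
  N10 x:[-23,-9] y:[2,26/3] z:[-21/2,9/2] -> miss, prune
  N12 x:[-15,3] y:[-16/3,-4/3] z:[4,9] -> miss, prune

7 AABB tests over nodes [0, 3, 5, 6, 9, 10, 12]; 1 leaf entered; closest miss.

== RESULT ==
7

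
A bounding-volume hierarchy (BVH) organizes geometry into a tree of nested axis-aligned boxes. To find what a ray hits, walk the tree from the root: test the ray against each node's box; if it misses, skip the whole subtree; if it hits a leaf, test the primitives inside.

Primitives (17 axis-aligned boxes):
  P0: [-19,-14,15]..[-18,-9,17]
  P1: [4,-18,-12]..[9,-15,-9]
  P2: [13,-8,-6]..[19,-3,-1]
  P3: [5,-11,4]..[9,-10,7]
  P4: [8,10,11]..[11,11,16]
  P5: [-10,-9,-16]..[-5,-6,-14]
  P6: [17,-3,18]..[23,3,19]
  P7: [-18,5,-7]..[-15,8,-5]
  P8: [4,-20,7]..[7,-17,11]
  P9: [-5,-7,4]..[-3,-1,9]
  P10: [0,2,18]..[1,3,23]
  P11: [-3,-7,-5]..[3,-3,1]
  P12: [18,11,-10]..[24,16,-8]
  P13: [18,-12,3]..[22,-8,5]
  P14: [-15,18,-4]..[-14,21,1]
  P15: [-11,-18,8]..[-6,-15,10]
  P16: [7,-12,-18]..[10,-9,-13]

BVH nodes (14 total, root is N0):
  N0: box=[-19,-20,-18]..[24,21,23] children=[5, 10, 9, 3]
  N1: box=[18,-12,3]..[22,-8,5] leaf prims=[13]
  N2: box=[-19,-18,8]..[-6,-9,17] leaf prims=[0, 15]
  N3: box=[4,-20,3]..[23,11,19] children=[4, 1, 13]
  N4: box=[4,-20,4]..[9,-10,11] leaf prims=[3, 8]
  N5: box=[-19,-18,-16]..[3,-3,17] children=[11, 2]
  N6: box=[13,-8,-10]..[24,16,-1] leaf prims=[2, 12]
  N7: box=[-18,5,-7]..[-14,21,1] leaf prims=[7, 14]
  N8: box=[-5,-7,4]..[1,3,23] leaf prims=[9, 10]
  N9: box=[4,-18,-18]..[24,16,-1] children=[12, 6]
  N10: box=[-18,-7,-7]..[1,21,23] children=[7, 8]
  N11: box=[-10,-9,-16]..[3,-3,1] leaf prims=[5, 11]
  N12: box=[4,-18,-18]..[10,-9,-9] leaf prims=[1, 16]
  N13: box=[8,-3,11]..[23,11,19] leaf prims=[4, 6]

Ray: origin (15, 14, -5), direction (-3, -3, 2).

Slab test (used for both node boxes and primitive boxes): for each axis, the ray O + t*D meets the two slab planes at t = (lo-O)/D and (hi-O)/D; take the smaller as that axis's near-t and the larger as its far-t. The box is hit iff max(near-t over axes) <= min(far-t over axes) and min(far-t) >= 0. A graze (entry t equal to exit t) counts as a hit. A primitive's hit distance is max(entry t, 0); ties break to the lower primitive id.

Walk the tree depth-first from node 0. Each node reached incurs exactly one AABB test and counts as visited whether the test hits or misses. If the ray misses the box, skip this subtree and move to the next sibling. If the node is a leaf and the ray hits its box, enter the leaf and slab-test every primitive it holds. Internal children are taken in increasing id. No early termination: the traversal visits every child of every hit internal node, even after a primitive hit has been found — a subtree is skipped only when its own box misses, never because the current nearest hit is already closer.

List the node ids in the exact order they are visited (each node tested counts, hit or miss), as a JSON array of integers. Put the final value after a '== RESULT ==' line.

Traverse from the root:
N0 x:[-3,34/3] y:[-7/3,34/3] z:[-13/2,14] -> hit [-7/3,34/3], descend [3, 5, 9, 10]
  N3 x:[-8/3,11/3] y:[1,34/3] z:[4,12] -> miss, prune
  N5 x:[4,34/3] y:[17/3,32/3] z:[-11/2,11] -> hit [17/3,32/3], descend [2, 11]
    N2 x:[7,34/3] y:[23/3,32/3] z:[13/2,11] -> hit [23/3,32/3] leaf, test {P0(miss), P15(miss)}
    N11 x:[4,25/3] y:[17/3,23/3] z:[-11/2,3] -> miss, prune
  N9 x:[-3,11/3] y:[-2/3,32/3] z:[-13/2,2] -> hit [-2/3,2], descend [6, 12]
    N6 x:[-3,2/3] y:[-2/3,22/3] z:[-5/2,2] -> hit [-2/3,2/3] leaf, test {P2(miss), P12(miss)}
    N12 x:[5/3,11/3] y:[23/3,32/3] z:[-13/2,-2] -> miss, prune
  N10 x:[14/3,11] y:[-7/3,7] z:[-1,14] -> hit [14/3,7], descend [7, 8]
    N7 x:[29/3,11] y:[-7/3,3] z:[-1,3] -> miss, prune
    N8 x:[14/3,20/3] y:[11/3,7] z:[9/2,14] -> hit [14/3,20/3] leaf, test {P9@t=6, P10(miss)}

11 AABB tests over nodes [0, 3, 5, 2, 11, 9, 6, 12, 10, 7, 8]; 3 leaves entered; closest P9.

== RESULT ==
[0, 3, 5, 2, 11, 9, 6, 12, 10, 7, 8]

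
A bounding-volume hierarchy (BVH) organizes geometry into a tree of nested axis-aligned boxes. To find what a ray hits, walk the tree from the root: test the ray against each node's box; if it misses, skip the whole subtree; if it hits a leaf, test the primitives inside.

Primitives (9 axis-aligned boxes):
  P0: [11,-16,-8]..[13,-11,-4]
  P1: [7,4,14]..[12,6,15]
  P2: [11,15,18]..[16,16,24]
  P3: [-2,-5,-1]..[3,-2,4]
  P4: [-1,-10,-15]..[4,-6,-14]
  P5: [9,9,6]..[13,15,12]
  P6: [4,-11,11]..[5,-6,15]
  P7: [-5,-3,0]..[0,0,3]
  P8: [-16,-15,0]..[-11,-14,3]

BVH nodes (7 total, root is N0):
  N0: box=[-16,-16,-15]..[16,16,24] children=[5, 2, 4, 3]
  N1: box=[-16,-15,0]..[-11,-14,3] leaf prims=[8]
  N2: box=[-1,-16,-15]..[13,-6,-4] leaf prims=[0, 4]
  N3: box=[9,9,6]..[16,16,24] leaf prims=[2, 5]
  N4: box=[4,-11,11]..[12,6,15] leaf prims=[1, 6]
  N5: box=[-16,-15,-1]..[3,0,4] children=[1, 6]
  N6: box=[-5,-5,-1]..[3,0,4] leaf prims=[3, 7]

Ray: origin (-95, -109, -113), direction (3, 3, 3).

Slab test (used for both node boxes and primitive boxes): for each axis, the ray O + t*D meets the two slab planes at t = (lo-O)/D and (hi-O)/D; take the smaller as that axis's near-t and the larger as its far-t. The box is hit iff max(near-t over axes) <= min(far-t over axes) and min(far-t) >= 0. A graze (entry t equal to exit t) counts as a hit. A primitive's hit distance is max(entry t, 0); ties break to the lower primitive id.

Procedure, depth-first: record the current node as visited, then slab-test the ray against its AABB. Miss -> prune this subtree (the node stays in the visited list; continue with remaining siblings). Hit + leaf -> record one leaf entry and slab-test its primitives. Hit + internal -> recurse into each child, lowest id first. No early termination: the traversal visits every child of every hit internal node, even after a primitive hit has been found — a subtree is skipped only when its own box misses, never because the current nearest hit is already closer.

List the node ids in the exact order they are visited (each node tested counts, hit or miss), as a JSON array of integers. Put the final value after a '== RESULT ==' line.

Trace the traversal:
N0 x:[79/3,37] y:[31,125/3] z:[98/3,137/3] -> hit [98/3,37], descend [2, 3, 4, 5]
  N2 x:[94/3,36] y:[31,103/3] z:[98/3,109/3] -> hit [98/3,103/3] leaf, test {P0(miss), P4@t=33}
  N3 x:[104/3,37] y:[118/3,125/3] z:[119/3,137/3] -> miss, prune
  N4 x:[33,107/3] y:[98/3,115/3] z:[124/3,128/3] -> miss, prune
  N5 x:[79/3,98/3] y:[94/3,109/3] z:[112/3,39] -> miss, prune

5 AABB tests over nodes [0, 2, 3, 4, 5]; 1 leaf entered; closest P4.

== RESULT ==
[0, 2, 3, 4, 5]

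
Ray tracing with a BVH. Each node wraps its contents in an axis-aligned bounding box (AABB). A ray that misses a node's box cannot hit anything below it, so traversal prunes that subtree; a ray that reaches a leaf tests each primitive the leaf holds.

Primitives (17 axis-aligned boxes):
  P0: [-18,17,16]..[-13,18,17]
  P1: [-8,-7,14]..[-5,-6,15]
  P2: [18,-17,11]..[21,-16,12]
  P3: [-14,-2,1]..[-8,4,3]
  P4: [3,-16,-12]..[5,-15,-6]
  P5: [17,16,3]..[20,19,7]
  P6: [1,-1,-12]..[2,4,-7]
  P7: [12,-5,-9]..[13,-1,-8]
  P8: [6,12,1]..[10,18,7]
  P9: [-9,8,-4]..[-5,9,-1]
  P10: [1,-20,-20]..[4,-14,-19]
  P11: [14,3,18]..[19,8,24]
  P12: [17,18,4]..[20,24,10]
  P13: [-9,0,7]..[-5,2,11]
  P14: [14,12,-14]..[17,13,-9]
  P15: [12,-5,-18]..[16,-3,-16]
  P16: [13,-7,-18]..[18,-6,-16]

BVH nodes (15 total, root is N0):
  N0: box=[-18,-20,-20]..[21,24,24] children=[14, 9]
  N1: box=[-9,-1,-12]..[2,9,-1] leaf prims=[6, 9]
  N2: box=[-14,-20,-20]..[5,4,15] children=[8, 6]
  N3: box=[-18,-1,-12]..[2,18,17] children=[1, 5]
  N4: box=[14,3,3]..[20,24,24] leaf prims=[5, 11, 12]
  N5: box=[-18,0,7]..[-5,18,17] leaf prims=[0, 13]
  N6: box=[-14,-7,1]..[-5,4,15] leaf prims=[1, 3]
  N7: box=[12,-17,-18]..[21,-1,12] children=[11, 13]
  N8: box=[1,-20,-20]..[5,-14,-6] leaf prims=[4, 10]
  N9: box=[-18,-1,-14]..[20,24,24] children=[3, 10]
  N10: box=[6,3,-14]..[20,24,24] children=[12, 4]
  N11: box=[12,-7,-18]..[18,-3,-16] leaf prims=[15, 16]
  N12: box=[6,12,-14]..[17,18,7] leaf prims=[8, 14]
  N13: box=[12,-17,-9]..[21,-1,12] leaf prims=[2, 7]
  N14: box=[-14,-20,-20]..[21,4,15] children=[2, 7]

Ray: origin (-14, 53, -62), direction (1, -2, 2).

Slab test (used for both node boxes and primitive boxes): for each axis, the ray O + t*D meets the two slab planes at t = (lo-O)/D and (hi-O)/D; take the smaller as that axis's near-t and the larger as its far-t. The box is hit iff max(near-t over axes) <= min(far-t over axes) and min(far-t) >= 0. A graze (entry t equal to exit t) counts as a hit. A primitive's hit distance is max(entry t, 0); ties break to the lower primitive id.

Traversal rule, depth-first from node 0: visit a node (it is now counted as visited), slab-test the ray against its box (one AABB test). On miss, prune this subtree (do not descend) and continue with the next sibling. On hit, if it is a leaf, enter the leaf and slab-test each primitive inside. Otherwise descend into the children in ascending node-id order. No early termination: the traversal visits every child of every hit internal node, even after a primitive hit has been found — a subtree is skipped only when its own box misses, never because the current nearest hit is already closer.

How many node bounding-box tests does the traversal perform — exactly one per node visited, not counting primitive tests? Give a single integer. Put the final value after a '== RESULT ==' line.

Walk:
N0 x:[-4,35] y:[29/2,73/2] z:[21,43] -> hit [21,35], descend [9, 14]
  N9 x:[-4,34] y:[29/2,27] z:[24,43] -> hit [24,27], descend [3, 10]
    N3 x:[-4,16] y:[35/2,27] z:[25,79/2] -> miss, prune
    N10 x:[20,34] y:[29/2,25] z:[24,43] -> hit [24,25], descend [4, 12]
      N4 x:[28,34] y:[29/2,25] z:[65/2,43] -> miss, prune
      N12 x:[20,31] y:[35/2,41/2] z:[24,69/2] -> miss, prune
  N14 x:[0,35] y:[49/2,73/2] z:[21,77/2] -> hit [49/2,35], descend [2, 7]
    N2 x:[0,19] y:[49/2,73/2] z:[21,77/2] -> miss, prune
    N7 x:[26,35] y:[27,35] z:[22,37] -> hit [27,35], descend [11, 13]
      N11 x:[26,32] y:[28,30] z:[22,23] -> miss, prune
      N13 x:[26,35] y:[27,35] z:[53/2,37] -> hit [27,35] leaf, test {P2(miss), P7@t=27}

Visited [0, 9, 3, 10, 4, 12, 14, 2, 7, 11, 13]. Tests: 11 box, 1 leaf. Nearest: P7.

== RESULT ==
11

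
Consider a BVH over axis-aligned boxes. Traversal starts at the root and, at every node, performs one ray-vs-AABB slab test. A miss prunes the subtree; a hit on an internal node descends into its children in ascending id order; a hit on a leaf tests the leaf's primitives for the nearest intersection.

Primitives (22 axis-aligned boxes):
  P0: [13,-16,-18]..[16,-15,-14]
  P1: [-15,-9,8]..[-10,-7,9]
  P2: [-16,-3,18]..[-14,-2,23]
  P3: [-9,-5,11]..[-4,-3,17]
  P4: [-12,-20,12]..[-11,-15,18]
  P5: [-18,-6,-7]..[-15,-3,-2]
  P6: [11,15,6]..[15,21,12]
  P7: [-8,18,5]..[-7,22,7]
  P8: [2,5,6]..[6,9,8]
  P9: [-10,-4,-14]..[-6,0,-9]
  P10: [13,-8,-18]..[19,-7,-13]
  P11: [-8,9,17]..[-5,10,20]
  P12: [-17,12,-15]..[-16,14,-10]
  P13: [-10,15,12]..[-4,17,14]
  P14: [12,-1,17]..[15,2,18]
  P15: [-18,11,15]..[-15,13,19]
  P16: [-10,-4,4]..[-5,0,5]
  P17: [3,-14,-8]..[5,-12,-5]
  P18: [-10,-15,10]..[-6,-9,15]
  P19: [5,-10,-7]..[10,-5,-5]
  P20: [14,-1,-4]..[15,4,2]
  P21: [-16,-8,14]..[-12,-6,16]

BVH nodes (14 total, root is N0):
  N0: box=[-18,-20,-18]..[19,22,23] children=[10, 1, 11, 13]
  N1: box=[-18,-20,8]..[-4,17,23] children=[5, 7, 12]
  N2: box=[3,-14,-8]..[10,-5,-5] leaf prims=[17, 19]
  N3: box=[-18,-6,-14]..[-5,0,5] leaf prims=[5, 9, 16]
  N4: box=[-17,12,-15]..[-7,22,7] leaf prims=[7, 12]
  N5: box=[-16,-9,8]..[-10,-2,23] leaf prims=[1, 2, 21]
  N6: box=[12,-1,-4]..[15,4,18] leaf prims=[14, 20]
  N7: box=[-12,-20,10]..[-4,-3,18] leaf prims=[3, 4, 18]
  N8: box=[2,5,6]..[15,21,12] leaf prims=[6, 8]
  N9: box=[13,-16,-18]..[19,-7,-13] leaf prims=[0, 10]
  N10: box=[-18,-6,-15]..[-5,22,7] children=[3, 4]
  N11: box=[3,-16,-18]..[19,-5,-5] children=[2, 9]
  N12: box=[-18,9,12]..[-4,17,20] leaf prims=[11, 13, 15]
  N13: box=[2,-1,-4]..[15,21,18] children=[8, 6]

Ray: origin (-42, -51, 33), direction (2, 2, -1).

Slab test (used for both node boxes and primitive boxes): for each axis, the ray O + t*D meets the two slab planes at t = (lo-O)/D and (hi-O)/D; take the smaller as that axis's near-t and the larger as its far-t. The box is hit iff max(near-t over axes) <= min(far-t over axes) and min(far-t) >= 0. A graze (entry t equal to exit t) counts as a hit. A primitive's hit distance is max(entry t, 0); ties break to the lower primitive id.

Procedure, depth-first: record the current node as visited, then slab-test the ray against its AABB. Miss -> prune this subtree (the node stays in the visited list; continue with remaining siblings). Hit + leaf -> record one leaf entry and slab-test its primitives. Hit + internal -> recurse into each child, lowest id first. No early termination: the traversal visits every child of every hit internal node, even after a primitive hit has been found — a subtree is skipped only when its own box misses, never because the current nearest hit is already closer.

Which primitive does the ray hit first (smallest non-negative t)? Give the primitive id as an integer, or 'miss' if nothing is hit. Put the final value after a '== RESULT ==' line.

Walk:
N0 x:[12,61/2] y:[31/2,73/2] z:[10,51] -> hit [31/2,61/2], descend [1, 10, 11, 13]
  N1 x:[12,19] y:[31/2,34] z:[10,25] -> hit [31/2,19], descend [5, 7, 12]
    N5 x:[13,16] y:[21,49/2] z:[10,25] -> miss, prune
    N7 x:[15,19] y:[31/2,24] z:[15,23] -> hit [31/2,19] leaf, test {P3(miss), P4@t=31/2, P18@t=18}
    N12 x:[12,19] y:[30,34] z:[13,21] -> miss, prune
  N10 x:[12,37/2] y:[45/2,73/2] z:[26,48] -> miss, prune
  N11 x:[45/2,61/2] y:[35/2,23] z:[38,51] -> miss, prune
  N13 x:[22,57/2] y:[25,36] z:[15,37] -> hit [25,57/2], descend [6, 8]
    N6 x:[27,57/2] y:[25,55/2] z:[15,37] -> hit [27,55/2] leaf, test {P14(miss), P20(miss)}
    N8 x:[22,57/2] y:[28,36] z:[21,27] -> miss, prune

Summary -> nodes [0, 1, 5, 7, 12, 10, 11, 13, 6, 8]; box-tests=10; leaf-entries=2; first=P4

== RESULT ==
4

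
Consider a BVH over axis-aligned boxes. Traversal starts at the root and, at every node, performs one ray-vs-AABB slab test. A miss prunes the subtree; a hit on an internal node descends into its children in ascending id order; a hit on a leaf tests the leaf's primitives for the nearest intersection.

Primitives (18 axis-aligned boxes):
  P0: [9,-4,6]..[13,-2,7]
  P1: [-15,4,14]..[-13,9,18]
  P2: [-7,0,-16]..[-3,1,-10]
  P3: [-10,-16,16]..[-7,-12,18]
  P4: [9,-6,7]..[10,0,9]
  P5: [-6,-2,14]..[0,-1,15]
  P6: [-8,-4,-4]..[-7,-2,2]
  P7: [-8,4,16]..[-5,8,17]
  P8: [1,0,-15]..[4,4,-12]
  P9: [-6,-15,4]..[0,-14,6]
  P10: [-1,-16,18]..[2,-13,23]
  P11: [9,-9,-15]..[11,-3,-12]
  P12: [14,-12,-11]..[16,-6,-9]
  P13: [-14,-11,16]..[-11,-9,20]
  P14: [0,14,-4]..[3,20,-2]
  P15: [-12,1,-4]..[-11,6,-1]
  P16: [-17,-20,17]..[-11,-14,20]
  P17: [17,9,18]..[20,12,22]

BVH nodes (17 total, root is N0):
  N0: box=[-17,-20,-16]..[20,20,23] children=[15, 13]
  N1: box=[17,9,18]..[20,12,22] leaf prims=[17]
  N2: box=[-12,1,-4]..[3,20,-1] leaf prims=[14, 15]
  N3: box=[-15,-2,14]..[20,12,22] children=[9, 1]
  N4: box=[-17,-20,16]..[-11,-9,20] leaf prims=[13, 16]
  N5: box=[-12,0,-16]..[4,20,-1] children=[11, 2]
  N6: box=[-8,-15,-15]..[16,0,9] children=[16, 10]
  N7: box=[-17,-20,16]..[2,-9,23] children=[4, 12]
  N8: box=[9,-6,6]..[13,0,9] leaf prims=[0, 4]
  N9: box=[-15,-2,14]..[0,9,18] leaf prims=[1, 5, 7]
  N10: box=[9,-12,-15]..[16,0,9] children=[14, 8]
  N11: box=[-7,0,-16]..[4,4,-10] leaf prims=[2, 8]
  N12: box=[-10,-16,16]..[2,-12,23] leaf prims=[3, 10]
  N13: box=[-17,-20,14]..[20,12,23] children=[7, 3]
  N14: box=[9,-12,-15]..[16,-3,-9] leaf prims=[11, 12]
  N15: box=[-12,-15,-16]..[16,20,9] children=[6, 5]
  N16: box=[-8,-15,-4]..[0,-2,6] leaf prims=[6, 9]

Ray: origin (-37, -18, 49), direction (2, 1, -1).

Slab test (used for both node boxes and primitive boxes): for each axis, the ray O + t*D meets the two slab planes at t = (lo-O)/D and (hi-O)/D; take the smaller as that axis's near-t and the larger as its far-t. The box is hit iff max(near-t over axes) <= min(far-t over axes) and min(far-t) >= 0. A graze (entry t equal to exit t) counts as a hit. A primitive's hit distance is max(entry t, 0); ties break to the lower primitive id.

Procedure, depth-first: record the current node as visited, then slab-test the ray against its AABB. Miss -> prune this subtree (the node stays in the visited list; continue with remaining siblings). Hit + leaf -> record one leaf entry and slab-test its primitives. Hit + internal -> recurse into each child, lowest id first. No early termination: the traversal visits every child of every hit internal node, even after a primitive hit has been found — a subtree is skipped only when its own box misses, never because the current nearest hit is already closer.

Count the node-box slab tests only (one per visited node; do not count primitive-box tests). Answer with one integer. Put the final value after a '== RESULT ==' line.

Traverse from the root:
N0 x:[10,57/2] y:[-2,38] z:[26,65] -> hit [26,57/2], descend [13, 15]
  N13 x:[10,57/2] y:[-2,30] z:[26,35] -> hit [26,57/2], descend [3, 7]
    N3 x:[11,57/2] y:[16,30] z:[27,35] -> hit [27,57/2], descend [1, 9]
      N1 x:[27,57/2] y:[27,30] z:[27,31] -> hit [27,57/2] leaf, test {P17@t=27}
      N9 x:[11,37/2] y:[16,27] z:[31,35] -> miss, prune
    N7 x:[10,39/2] y:[-2,9] z:[26,33] -> miss, prune
  N15 x:[25/2,53/2] y:[3,38] z:[40,65] -> miss, prune

Visited [0, 13, 3, 1, 9, 7, 15]. Tests: 7 box, 1 leaf. Nearest: P17.

== RESULT ==
7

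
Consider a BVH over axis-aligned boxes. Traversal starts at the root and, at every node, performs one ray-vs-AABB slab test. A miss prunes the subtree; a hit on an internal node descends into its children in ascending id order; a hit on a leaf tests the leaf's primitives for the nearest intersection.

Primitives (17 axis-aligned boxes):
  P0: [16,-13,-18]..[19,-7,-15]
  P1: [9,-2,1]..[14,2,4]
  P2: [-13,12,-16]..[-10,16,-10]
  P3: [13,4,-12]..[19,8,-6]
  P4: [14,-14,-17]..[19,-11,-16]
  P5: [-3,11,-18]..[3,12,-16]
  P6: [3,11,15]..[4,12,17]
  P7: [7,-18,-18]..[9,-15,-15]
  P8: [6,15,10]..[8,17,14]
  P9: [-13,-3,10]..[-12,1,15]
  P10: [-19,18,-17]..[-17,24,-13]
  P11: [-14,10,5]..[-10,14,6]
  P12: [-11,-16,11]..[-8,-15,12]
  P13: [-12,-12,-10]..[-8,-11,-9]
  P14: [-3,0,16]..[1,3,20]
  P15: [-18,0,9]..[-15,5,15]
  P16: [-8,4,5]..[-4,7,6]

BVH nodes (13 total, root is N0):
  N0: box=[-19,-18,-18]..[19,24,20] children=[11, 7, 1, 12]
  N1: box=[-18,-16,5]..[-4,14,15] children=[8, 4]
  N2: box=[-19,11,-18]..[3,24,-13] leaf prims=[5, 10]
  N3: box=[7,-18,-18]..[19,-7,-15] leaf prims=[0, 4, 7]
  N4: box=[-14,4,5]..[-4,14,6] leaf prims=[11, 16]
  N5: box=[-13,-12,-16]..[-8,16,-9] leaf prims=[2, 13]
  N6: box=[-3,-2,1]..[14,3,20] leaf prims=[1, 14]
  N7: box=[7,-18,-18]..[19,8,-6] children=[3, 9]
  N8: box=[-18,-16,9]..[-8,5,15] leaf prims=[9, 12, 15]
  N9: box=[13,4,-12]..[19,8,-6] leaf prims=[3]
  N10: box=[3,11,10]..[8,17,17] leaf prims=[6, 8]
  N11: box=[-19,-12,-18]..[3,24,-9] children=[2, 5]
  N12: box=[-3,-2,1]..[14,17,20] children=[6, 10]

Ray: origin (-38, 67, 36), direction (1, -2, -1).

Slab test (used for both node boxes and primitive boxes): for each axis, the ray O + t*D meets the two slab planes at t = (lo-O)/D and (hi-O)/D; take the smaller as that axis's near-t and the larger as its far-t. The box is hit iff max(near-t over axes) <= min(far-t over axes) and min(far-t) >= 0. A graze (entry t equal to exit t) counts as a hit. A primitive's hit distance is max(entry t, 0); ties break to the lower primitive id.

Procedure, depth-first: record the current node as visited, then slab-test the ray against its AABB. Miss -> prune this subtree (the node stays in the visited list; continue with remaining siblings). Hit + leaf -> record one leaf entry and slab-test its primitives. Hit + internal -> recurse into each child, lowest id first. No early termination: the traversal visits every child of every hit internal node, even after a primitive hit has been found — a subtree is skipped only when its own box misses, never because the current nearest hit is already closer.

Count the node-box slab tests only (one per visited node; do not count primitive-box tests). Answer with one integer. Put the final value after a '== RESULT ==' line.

Walk:
N0 x:[19,57] y:[43/2,85/2] z:[16,54] -> hit [43/2,85/2], descend [1, 7, 11, 12]
  N1 x:[20,34] y:[53/2,83/2] z:[21,31] -> hit [53/2,31], descend [4, 8]
    N4 x:[24,34] y:[53/2,63/2] z:[30,31] -> hit [30,31] leaf, test {P11(miss), P16@t=30}
    N8 x:[20,30] y:[31,83/2] z:[21,27] -> miss, prune
  N7 x:[45,57] y:[59/2,85/2] z:[42,54] -> miss, prune
  N11 x:[19,41] y:[43/2,79/2] z:[45,54] -> miss, prune
  N12 x:[35,52] y:[25,69/2] z:[16,35] -> miss, prune

Summary -> nodes [0, 1, 4, 8, 7, 11, 12]; box-tests=7; leaf-entries=1; first=P16

== RESULT ==
7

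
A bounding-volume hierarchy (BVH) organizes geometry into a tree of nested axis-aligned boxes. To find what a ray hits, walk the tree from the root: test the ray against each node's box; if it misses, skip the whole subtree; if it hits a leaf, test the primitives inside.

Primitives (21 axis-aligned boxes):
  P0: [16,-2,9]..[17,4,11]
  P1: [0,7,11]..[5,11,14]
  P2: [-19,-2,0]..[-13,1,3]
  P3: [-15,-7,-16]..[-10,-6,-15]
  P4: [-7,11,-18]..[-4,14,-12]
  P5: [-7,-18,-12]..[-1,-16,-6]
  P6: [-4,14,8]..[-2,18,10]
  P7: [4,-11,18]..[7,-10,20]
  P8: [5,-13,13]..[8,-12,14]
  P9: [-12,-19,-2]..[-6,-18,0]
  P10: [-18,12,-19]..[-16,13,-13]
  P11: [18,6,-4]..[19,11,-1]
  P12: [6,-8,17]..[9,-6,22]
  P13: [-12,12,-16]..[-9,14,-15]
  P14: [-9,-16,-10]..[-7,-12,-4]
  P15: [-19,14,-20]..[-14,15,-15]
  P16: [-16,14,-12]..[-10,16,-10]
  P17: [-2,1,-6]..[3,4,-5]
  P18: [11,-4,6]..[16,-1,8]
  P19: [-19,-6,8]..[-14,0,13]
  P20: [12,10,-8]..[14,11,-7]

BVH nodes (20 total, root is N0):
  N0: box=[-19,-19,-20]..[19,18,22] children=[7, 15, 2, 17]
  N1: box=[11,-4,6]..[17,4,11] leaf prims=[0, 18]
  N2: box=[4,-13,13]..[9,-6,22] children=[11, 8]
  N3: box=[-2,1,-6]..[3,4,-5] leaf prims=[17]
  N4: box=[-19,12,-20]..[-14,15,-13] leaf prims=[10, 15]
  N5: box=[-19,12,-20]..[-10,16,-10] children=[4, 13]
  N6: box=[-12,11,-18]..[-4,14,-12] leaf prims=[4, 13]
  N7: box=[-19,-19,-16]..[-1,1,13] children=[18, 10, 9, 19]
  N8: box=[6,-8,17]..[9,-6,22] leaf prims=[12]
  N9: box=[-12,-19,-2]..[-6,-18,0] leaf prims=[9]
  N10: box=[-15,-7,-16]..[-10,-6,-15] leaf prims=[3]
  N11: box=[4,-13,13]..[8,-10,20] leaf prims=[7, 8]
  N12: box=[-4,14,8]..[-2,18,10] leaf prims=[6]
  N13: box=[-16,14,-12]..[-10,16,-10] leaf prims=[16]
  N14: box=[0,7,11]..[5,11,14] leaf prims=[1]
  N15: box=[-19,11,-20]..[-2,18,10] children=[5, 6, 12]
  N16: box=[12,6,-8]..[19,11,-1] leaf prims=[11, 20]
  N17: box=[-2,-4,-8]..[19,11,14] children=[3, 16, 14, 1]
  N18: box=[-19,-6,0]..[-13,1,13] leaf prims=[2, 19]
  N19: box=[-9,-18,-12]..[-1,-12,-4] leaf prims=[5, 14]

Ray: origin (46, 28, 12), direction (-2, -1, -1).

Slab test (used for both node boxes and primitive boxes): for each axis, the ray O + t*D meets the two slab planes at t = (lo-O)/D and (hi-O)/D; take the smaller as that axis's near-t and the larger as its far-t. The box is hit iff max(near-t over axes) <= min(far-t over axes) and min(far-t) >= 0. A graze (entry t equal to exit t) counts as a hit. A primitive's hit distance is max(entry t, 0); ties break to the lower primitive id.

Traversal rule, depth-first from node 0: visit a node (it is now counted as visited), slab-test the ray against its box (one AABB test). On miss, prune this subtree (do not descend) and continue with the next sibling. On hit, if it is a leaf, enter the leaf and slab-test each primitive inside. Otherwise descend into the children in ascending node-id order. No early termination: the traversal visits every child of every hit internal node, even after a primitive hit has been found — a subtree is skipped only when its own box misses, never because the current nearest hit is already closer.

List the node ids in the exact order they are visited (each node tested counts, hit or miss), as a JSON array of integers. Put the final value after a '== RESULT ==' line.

Traverse from the root:
N0 x:[27/2,65/2] y:[10,47] z:[-10,32] -> hit [27/2,32], descend [2, 7, 15, 17]
  N2 x:[37/2,21] y:[34,41] z:[-10,-1] -> miss, prune
  N7 x:[47/2,65/2] y:[27,47] z:[-1,28] -> hit [27,28], descend [9, 10, 18, 19]
    N9 x:[26,29] y:[46,47] z:[12,14] -> miss, prune
    N10 x:[28,61/2] y:[34,35] z:[27,28] -> miss, prune
    N18 x:[59/2,65/2] y:[27,34] z:[-1,12] -> miss, prune
    N19 x:[47/2,55/2] y:[40,46] z:[16,24] -> miss, prune
  N15 x:[24,65/2] y:[10,17] z:[2,32] -> miss, prune
  N17 x:[27/2,24] y:[17,32] z:[-2,20] -> hit [17,20], descend [1, 3, 14, 16]
    N1 x:[29/2,35/2] y:[24,32] z:[1,6] -> miss, prune
    N3 x:[43/2,24] y:[24,27] z:[17,18] -> miss, prune
    N14 x:[41/2,23] y:[17,21] z:[-2,1] -> miss, prune
    N16 x:[27/2,17] y:[17,22] z:[13,20] -> hit [17,17] leaf, test {P11(miss), P20(miss)}

Visited [0, 2, 7, 9, 10, 18, 19, 15, 17, 1, 3, 14, 16]. Tests: 13 box, 1 leaf. Nearest: miss.

== RESULT ==
[0, 2, 7, 9, 10, 18, 19, 15, 17, 1, 3, 14, 16]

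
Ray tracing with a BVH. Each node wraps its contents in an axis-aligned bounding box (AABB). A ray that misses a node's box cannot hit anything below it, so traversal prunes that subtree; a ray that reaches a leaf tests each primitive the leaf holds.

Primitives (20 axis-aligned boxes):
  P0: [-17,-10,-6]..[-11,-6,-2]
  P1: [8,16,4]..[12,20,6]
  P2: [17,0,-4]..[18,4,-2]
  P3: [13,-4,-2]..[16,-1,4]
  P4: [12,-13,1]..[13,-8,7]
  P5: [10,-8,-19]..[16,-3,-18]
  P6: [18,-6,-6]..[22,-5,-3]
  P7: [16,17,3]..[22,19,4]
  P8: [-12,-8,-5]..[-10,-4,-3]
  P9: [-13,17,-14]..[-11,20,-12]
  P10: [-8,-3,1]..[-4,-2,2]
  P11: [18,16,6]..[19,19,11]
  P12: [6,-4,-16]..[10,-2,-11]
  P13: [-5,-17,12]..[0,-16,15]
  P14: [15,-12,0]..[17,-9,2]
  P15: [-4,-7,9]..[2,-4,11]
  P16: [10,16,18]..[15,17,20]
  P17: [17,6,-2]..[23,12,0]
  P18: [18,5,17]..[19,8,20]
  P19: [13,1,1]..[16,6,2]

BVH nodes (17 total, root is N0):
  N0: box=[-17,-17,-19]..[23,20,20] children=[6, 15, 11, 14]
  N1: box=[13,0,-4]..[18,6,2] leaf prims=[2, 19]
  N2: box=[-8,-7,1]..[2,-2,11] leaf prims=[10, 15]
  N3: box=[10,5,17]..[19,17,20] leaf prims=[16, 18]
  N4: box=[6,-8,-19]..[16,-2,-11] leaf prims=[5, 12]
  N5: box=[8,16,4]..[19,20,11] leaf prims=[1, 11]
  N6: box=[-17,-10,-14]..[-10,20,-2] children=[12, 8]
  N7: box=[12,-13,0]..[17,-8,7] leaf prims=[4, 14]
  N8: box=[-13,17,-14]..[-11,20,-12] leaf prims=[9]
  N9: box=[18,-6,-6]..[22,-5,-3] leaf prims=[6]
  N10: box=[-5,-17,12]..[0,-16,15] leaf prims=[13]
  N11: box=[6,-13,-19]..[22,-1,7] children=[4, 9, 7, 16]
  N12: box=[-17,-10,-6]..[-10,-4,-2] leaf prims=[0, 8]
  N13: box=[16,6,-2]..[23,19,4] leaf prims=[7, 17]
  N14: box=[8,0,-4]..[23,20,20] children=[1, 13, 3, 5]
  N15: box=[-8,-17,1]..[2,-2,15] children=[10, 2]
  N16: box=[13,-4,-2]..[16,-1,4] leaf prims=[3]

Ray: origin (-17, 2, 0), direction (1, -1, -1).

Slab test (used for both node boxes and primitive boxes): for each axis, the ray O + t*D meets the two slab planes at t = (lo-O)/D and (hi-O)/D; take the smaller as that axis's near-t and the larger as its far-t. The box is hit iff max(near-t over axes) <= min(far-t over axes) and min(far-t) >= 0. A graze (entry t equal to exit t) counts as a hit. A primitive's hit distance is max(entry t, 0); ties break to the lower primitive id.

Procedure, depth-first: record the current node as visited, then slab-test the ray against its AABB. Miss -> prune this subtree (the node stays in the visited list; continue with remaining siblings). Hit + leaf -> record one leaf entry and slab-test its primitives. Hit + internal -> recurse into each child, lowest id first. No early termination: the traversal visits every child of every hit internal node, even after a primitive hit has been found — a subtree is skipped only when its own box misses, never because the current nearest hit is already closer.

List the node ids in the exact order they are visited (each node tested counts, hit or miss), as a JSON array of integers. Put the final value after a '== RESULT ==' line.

Walk:
N0 x:[0,40] y:[-18,19] z:[-20,19] -> hit [0,19], descend [6, 11, 14, 15]
  N6 x:[0,7] y:[-18,12] z:[2,14] -> hit [2,7], descend [8, 12]
    N8 x:[4,6] y:[-18,-15] z:[12,14] -> miss, prune
    N12 x:[0,7] y:[6,12] z:[2,6] -> hit [6,6] leaf, test {P0(miss), P8(miss)}
  N11 x:[23,39] y:[3,15] z:[-7,19] -> miss, prune
  N14 x:[25,40] y:[-18,2] z:[-20,4] -> miss, prune
  N15 x:[9,19] y:[4,19] z:[-15,-1] -> miss, prune

Summary -> nodes [0, 6, 8, 12, 11, 14, 15]; box-tests=7; leaf-entries=1; first=miss

== RESULT ==
[0, 6, 8, 12, 11, 14, 15]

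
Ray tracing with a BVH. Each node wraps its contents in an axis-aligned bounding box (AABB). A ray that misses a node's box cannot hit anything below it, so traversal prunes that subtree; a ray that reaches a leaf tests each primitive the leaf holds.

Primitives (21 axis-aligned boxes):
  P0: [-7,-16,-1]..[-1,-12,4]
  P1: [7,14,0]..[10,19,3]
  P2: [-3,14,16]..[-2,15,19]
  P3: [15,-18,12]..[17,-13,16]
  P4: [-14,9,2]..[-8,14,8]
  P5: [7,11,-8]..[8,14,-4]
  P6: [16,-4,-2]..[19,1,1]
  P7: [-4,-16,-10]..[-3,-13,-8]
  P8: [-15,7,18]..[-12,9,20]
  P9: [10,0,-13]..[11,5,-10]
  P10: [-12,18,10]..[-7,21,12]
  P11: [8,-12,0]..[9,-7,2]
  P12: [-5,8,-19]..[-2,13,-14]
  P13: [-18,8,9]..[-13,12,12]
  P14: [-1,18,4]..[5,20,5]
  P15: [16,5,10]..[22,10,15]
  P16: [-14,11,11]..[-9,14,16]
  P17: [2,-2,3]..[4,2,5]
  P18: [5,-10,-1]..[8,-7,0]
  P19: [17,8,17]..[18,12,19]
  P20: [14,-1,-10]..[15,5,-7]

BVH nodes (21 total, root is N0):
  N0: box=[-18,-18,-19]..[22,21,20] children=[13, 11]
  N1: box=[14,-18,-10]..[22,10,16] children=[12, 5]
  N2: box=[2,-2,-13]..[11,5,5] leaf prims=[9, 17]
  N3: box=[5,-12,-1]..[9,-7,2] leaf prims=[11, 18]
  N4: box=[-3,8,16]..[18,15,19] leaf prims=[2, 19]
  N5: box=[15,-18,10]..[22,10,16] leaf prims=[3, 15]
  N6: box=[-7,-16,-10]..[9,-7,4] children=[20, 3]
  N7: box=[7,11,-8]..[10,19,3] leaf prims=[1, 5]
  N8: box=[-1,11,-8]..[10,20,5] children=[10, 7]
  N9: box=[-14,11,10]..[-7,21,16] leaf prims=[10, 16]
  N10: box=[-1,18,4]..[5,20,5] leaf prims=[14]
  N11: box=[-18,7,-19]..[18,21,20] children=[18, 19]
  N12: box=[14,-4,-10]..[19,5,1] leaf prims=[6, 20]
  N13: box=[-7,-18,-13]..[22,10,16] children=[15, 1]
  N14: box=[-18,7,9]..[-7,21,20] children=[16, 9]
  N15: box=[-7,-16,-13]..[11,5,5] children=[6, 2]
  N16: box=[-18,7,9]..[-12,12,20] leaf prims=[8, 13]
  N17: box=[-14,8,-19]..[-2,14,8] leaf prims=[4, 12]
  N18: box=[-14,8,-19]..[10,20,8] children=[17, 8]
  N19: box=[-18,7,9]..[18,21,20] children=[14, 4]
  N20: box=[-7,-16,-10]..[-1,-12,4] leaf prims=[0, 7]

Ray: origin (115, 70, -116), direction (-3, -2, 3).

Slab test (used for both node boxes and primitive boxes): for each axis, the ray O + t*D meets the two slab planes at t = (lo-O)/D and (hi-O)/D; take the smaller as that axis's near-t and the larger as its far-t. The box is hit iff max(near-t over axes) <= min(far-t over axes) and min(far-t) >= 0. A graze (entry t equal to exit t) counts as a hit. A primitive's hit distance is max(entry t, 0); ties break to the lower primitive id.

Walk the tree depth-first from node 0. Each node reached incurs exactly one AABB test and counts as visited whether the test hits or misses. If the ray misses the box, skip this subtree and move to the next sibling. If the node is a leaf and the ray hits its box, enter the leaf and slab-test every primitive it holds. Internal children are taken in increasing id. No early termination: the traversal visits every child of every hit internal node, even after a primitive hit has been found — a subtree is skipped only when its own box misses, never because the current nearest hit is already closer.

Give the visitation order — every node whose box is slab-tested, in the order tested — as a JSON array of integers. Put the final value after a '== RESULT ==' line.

Traverse from the root:
N0 x:[31,133/3] y:[49/2,44] z:[97/3,136/3] -> hit [97/3,44], descend [11, 13]
  N11 x:[97/3,133/3] y:[49/2,63/2] z:[97/3,136/3] -> miss, prune
  N13 x:[31,122/3] y:[30,44] z:[103/3,44] -> hit [103/3,122/3], descend [1, 15]
    N1 x:[31,101/3] y:[30,44] z:[106/3,44] -> miss, prune
    N15 x:[104/3,122/3] y:[65/2,43] z:[103/3,121/3] -> hit [104/3,121/3], descend [2, 6]
      N2 x:[104/3,113/3] y:[65/2,36] z:[103/3,121/3] -> hit [104/3,36] leaf, test {P9@t=104/3, P17(miss)}
      N6 x:[106/3,122/3] y:[77/2,43] z:[106/3,40] -> hit [77/2,40], descend [3, 20]
        N3 x:[106/3,110/3] y:[77/2,41] z:[115/3,118/3] -> miss, prune
        N20 x:[116/3,122/3] y:[41,43] z:[106/3,40] -> miss, prune

Visited [0, 11, 13, 1, 15, 2, 6, 3, 20]. Tests: 9 box, 1 leaf. Nearest: P9.

== RESULT ==
[0, 11, 13, 1, 15, 2, 6, 3, 20]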